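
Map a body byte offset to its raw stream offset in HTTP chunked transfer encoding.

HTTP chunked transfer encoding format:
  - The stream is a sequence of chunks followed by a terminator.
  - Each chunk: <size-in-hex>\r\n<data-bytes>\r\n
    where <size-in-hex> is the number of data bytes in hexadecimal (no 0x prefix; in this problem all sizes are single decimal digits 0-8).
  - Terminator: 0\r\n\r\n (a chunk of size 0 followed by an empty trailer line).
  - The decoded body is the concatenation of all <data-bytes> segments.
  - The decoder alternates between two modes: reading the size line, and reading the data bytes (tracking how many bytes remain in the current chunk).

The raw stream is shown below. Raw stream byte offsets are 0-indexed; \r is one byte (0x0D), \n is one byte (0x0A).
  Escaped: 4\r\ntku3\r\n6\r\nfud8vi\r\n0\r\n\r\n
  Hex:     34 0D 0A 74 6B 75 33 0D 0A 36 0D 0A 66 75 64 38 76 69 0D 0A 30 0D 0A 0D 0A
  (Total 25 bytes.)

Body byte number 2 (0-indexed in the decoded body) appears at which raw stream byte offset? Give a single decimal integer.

Chunk 1: stream[0..1]='4' size=0x4=4, data at stream[3..7]='tku3' -> body[0..4], body so far='tku3'
Chunk 2: stream[9..10]='6' size=0x6=6, data at stream[12..18]='fud8vi' -> body[4..10], body so far='tku3fud8vi'
Chunk 3: stream[20..21]='0' size=0 (terminator). Final body='tku3fud8vi' (10 bytes)
Body byte 2 at stream offset 5

Answer: 5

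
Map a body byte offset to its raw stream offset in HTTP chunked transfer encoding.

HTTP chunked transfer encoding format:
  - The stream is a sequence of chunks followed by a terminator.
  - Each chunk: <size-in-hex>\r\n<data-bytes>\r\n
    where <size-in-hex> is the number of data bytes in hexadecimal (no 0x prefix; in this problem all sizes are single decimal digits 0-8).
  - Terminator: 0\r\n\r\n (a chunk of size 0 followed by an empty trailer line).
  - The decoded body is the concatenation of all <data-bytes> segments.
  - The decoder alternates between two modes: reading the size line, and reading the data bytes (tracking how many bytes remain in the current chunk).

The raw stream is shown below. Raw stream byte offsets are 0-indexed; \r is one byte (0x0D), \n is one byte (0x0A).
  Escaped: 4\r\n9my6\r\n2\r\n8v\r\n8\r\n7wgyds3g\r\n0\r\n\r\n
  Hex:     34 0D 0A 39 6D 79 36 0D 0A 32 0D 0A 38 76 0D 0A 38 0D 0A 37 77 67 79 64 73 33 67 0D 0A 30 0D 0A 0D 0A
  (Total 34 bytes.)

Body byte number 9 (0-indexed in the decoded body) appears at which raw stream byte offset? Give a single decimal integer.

Chunk 1: stream[0..1]='4' size=0x4=4, data at stream[3..7]='9my6' -> body[0..4], body so far='9my6'
Chunk 2: stream[9..10]='2' size=0x2=2, data at stream[12..14]='8v' -> body[4..6], body so far='9my68v'
Chunk 3: stream[16..17]='8' size=0x8=8, data at stream[19..27]='7wgyds3g' -> body[6..14], body so far='9my68v7wgyds3g'
Chunk 4: stream[29..30]='0' size=0 (terminator). Final body='9my68v7wgyds3g' (14 bytes)
Body byte 9 at stream offset 22

Answer: 22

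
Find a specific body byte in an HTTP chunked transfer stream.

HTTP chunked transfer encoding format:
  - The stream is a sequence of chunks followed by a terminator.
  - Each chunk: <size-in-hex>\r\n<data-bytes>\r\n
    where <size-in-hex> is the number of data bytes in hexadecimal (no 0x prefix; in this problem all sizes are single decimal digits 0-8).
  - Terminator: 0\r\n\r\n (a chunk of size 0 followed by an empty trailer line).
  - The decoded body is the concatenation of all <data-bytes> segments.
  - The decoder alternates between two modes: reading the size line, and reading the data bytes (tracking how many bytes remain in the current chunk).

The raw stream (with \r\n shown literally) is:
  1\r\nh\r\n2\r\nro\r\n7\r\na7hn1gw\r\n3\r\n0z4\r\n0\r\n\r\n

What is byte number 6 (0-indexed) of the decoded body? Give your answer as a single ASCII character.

Chunk 1: stream[0..1]='1' size=0x1=1, data at stream[3..4]='h' -> body[0..1], body so far='h'
Chunk 2: stream[6..7]='2' size=0x2=2, data at stream[9..11]='ro' -> body[1..3], body so far='hro'
Chunk 3: stream[13..14]='7' size=0x7=7, data at stream[16..23]='a7hn1gw' -> body[3..10], body so far='hroa7hn1gw'
Chunk 4: stream[25..26]='3' size=0x3=3, data at stream[28..31]='0z4' -> body[10..13], body so far='hroa7hn1gw0z4'
Chunk 5: stream[33..34]='0' size=0 (terminator). Final body='hroa7hn1gw0z4' (13 bytes)
Body byte 6 = 'n'

Answer: n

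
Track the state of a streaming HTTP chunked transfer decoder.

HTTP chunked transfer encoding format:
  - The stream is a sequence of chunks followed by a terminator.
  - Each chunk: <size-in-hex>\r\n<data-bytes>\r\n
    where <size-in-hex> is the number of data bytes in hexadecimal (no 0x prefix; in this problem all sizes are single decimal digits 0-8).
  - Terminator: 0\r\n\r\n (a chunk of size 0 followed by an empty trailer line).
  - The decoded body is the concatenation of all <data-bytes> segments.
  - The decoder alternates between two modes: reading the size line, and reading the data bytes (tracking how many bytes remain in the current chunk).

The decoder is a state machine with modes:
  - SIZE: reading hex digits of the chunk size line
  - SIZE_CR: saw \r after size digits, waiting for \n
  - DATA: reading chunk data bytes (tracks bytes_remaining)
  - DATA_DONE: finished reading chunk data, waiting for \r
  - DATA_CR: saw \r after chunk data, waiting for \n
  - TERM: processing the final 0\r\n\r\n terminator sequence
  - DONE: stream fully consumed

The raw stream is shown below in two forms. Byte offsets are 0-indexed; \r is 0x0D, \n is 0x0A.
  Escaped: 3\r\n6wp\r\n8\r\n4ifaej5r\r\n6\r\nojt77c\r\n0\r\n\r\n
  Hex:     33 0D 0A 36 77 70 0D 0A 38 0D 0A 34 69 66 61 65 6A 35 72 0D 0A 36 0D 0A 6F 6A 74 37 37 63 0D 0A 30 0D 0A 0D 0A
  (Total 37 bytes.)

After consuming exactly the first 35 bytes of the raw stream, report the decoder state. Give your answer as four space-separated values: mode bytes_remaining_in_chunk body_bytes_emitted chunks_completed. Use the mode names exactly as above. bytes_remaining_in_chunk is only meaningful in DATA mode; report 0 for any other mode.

Byte 0 = '3': mode=SIZE remaining=0 emitted=0 chunks_done=0
Byte 1 = 0x0D: mode=SIZE_CR remaining=0 emitted=0 chunks_done=0
Byte 2 = 0x0A: mode=DATA remaining=3 emitted=0 chunks_done=0
Byte 3 = '6': mode=DATA remaining=2 emitted=1 chunks_done=0
Byte 4 = 'w': mode=DATA remaining=1 emitted=2 chunks_done=0
Byte 5 = 'p': mode=DATA_DONE remaining=0 emitted=3 chunks_done=0
Byte 6 = 0x0D: mode=DATA_CR remaining=0 emitted=3 chunks_done=0
Byte 7 = 0x0A: mode=SIZE remaining=0 emitted=3 chunks_done=1
Byte 8 = '8': mode=SIZE remaining=0 emitted=3 chunks_done=1
Byte 9 = 0x0D: mode=SIZE_CR remaining=0 emitted=3 chunks_done=1
Byte 10 = 0x0A: mode=DATA remaining=8 emitted=3 chunks_done=1
Byte 11 = '4': mode=DATA remaining=7 emitted=4 chunks_done=1
Byte 12 = 'i': mode=DATA remaining=6 emitted=5 chunks_done=1
Byte 13 = 'f': mode=DATA remaining=5 emitted=6 chunks_done=1
Byte 14 = 'a': mode=DATA remaining=4 emitted=7 chunks_done=1
Byte 15 = 'e': mode=DATA remaining=3 emitted=8 chunks_done=1
Byte 16 = 'j': mode=DATA remaining=2 emitted=9 chunks_done=1
Byte 17 = '5': mode=DATA remaining=1 emitted=10 chunks_done=1
Byte 18 = 'r': mode=DATA_DONE remaining=0 emitted=11 chunks_done=1
Byte 19 = 0x0D: mode=DATA_CR remaining=0 emitted=11 chunks_done=1
Byte 20 = 0x0A: mode=SIZE remaining=0 emitted=11 chunks_done=2
Byte 21 = '6': mode=SIZE remaining=0 emitted=11 chunks_done=2
Byte 22 = 0x0D: mode=SIZE_CR remaining=0 emitted=11 chunks_done=2
Byte 23 = 0x0A: mode=DATA remaining=6 emitted=11 chunks_done=2
Byte 24 = 'o': mode=DATA remaining=5 emitted=12 chunks_done=2
Byte 25 = 'j': mode=DATA remaining=4 emitted=13 chunks_done=2
Byte 26 = 't': mode=DATA remaining=3 emitted=14 chunks_done=2
Byte 27 = '7': mode=DATA remaining=2 emitted=15 chunks_done=2
Byte 28 = '7': mode=DATA remaining=1 emitted=16 chunks_done=2
Byte 29 = 'c': mode=DATA_DONE remaining=0 emitted=17 chunks_done=2
Byte 30 = 0x0D: mode=DATA_CR remaining=0 emitted=17 chunks_done=2
Byte 31 = 0x0A: mode=SIZE remaining=0 emitted=17 chunks_done=3
Byte 32 = '0': mode=SIZE remaining=0 emitted=17 chunks_done=3
Byte 33 = 0x0D: mode=SIZE_CR remaining=0 emitted=17 chunks_done=3
Byte 34 = 0x0A: mode=TERM remaining=0 emitted=17 chunks_done=3

Answer: TERM 0 17 3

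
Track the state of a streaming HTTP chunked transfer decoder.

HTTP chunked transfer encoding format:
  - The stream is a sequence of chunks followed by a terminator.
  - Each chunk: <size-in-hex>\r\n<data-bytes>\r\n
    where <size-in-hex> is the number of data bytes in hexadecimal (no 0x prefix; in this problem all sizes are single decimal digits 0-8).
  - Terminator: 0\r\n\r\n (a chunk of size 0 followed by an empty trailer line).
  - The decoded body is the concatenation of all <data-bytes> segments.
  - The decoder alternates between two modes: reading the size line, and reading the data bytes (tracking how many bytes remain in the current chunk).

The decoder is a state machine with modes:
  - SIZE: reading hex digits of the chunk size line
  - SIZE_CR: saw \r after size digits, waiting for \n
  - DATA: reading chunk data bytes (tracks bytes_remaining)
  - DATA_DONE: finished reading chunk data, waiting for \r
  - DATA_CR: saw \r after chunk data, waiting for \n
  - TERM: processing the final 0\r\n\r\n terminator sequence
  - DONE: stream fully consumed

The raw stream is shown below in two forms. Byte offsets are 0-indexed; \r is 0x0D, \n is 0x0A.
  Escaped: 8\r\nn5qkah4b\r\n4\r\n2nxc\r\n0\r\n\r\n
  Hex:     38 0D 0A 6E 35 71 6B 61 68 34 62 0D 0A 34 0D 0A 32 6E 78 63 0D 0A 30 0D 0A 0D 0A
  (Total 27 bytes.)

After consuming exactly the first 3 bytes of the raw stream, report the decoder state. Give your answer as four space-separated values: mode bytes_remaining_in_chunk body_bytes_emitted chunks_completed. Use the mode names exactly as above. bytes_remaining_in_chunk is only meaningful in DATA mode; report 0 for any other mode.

Byte 0 = '8': mode=SIZE remaining=0 emitted=0 chunks_done=0
Byte 1 = 0x0D: mode=SIZE_CR remaining=0 emitted=0 chunks_done=0
Byte 2 = 0x0A: mode=DATA remaining=8 emitted=0 chunks_done=0

Answer: DATA 8 0 0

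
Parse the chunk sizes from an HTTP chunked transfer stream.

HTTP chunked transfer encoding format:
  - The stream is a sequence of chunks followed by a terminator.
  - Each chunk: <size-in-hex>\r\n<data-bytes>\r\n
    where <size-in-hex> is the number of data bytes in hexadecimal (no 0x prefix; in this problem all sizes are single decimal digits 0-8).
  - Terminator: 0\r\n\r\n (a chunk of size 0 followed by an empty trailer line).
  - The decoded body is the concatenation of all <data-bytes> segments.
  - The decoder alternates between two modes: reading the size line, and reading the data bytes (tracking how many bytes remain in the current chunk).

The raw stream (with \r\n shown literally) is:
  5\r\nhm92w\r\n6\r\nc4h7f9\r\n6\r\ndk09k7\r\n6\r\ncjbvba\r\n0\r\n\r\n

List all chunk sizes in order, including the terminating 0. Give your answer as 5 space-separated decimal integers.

Chunk 1: stream[0..1]='5' size=0x5=5, data at stream[3..8]='hm92w' -> body[0..5], body so far='hm92w'
Chunk 2: stream[10..11]='6' size=0x6=6, data at stream[13..19]='c4h7f9' -> body[5..11], body so far='hm92wc4h7f9'
Chunk 3: stream[21..22]='6' size=0x6=6, data at stream[24..30]='dk09k7' -> body[11..17], body so far='hm92wc4h7f9dk09k7'
Chunk 4: stream[32..33]='6' size=0x6=6, data at stream[35..41]='cjbvba' -> body[17..23], body so far='hm92wc4h7f9dk09k7cjbvba'
Chunk 5: stream[43..44]='0' size=0 (terminator). Final body='hm92wc4h7f9dk09k7cjbvba' (23 bytes)

Answer: 5 6 6 6 0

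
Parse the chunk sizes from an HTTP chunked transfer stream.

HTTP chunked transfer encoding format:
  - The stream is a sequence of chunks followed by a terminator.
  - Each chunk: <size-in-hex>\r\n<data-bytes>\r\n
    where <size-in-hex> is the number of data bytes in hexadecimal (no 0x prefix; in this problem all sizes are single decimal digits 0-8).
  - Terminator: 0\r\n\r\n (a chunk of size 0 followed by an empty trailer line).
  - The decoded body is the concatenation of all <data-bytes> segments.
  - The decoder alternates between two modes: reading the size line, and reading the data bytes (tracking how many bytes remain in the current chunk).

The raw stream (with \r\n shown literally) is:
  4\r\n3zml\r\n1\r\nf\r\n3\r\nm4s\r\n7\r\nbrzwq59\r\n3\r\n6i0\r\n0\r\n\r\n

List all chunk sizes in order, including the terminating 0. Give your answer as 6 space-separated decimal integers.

Chunk 1: stream[0..1]='4' size=0x4=4, data at stream[3..7]='3zml' -> body[0..4], body so far='3zml'
Chunk 2: stream[9..10]='1' size=0x1=1, data at stream[12..13]='f' -> body[4..5], body so far='3zmlf'
Chunk 3: stream[15..16]='3' size=0x3=3, data at stream[18..21]='m4s' -> body[5..8], body so far='3zmlfm4s'
Chunk 4: stream[23..24]='7' size=0x7=7, data at stream[26..33]='brzwq59' -> body[8..15], body so far='3zmlfm4sbrzwq59'
Chunk 5: stream[35..36]='3' size=0x3=3, data at stream[38..41]='6i0' -> body[15..18], body so far='3zmlfm4sbrzwq596i0'
Chunk 6: stream[43..44]='0' size=0 (terminator). Final body='3zmlfm4sbrzwq596i0' (18 bytes)

Answer: 4 1 3 7 3 0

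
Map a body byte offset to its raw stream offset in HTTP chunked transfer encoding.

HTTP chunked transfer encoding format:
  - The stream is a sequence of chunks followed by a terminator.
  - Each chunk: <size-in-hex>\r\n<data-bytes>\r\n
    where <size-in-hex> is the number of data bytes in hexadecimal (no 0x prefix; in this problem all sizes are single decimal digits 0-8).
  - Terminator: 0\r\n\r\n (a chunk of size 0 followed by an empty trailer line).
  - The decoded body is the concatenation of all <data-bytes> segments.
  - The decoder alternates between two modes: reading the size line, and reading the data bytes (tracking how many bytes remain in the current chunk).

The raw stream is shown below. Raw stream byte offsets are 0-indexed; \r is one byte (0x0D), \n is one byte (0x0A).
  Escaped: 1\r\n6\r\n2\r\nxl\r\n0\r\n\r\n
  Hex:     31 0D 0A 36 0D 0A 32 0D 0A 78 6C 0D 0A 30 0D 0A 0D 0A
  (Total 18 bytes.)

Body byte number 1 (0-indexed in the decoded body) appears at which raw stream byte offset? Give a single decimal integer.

Answer: 9

Derivation:
Chunk 1: stream[0..1]='1' size=0x1=1, data at stream[3..4]='6' -> body[0..1], body so far='6'
Chunk 2: stream[6..7]='2' size=0x2=2, data at stream[9..11]='xl' -> body[1..3], body so far='6xl'
Chunk 3: stream[13..14]='0' size=0 (terminator). Final body='6xl' (3 bytes)
Body byte 1 at stream offset 9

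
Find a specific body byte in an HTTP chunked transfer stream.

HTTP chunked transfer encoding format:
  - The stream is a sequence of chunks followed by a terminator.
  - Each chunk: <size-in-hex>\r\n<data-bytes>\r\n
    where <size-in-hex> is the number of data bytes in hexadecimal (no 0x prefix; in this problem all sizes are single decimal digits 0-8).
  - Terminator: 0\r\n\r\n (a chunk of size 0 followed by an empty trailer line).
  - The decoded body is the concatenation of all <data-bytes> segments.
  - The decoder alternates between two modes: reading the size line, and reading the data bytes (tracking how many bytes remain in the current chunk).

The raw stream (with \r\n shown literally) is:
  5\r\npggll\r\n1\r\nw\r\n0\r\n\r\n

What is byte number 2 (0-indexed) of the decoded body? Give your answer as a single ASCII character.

Answer: g

Derivation:
Chunk 1: stream[0..1]='5' size=0x5=5, data at stream[3..8]='pggll' -> body[0..5], body so far='pggll'
Chunk 2: stream[10..11]='1' size=0x1=1, data at stream[13..14]='w' -> body[5..6], body so far='pggllw'
Chunk 3: stream[16..17]='0' size=0 (terminator). Final body='pggllw' (6 bytes)
Body byte 2 = 'g'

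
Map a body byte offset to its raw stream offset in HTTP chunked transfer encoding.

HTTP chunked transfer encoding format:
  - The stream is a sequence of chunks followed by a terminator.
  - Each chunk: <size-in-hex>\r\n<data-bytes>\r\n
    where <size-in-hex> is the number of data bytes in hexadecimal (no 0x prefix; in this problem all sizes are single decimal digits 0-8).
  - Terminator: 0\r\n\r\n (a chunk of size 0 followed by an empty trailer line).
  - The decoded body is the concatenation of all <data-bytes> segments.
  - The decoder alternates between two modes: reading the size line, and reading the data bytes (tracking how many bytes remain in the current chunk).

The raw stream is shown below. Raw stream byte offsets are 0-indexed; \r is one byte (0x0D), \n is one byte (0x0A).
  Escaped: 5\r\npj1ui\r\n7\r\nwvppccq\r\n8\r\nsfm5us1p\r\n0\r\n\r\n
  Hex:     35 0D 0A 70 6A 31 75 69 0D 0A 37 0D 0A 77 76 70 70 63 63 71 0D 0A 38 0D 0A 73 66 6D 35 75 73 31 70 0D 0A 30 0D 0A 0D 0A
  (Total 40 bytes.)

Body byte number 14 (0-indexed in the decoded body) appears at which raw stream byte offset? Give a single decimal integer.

Answer: 27

Derivation:
Chunk 1: stream[0..1]='5' size=0x5=5, data at stream[3..8]='pj1ui' -> body[0..5], body so far='pj1ui'
Chunk 2: stream[10..11]='7' size=0x7=7, data at stream[13..20]='wvppccq' -> body[5..12], body so far='pj1uiwvppccq'
Chunk 3: stream[22..23]='8' size=0x8=8, data at stream[25..33]='sfm5us1p' -> body[12..20], body so far='pj1uiwvppccqsfm5us1p'
Chunk 4: stream[35..36]='0' size=0 (terminator). Final body='pj1uiwvppccqsfm5us1p' (20 bytes)
Body byte 14 at stream offset 27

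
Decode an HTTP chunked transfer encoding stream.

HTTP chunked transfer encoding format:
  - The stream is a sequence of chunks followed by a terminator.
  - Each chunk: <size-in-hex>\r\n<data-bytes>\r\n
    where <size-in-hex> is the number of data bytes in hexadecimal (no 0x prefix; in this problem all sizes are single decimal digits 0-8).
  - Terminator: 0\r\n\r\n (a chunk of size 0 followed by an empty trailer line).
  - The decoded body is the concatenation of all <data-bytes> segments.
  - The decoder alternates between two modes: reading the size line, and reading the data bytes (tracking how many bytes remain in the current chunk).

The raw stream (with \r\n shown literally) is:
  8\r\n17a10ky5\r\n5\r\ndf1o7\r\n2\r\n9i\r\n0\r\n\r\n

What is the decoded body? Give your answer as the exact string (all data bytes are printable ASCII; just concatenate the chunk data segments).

Answer: 17a10ky5df1o79i

Derivation:
Chunk 1: stream[0..1]='8' size=0x8=8, data at stream[3..11]='17a10ky5' -> body[0..8], body so far='17a10ky5'
Chunk 2: stream[13..14]='5' size=0x5=5, data at stream[16..21]='df1o7' -> body[8..13], body so far='17a10ky5df1o7'
Chunk 3: stream[23..24]='2' size=0x2=2, data at stream[26..28]='9i' -> body[13..15], body so far='17a10ky5df1o79i'
Chunk 4: stream[30..31]='0' size=0 (terminator). Final body='17a10ky5df1o79i' (15 bytes)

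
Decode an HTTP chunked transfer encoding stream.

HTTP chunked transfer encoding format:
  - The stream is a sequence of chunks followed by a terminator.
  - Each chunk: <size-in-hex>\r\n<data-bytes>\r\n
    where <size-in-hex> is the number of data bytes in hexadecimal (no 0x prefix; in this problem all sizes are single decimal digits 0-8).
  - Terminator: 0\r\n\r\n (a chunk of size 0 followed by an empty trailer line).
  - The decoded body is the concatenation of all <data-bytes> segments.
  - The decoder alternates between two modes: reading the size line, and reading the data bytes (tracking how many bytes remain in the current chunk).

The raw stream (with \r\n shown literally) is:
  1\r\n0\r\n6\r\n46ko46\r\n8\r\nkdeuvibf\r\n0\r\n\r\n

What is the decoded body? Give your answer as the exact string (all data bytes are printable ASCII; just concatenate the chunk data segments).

Answer: 046ko46kdeuvibf

Derivation:
Chunk 1: stream[0..1]='1' size=0x1=1, data at stream[3..4]='0' -> body[0..1], body so far='0'
Chunk 2: stream[6..7]='6' size=0x6=6, data at stream[9..15]='46ko46' -> body[1..7], body so far='046ko46'
Chunk 3: stream[17..18]='8' size=0x8=8, data at stream[20..28]='kdeuvibf' -> body[7..15], body so far='046ko46kdeuvibf'
Chunk 4: stream[30..31]='0' size=0 (terminator). Final body='046ko46kdeuvibf' (15 bytes)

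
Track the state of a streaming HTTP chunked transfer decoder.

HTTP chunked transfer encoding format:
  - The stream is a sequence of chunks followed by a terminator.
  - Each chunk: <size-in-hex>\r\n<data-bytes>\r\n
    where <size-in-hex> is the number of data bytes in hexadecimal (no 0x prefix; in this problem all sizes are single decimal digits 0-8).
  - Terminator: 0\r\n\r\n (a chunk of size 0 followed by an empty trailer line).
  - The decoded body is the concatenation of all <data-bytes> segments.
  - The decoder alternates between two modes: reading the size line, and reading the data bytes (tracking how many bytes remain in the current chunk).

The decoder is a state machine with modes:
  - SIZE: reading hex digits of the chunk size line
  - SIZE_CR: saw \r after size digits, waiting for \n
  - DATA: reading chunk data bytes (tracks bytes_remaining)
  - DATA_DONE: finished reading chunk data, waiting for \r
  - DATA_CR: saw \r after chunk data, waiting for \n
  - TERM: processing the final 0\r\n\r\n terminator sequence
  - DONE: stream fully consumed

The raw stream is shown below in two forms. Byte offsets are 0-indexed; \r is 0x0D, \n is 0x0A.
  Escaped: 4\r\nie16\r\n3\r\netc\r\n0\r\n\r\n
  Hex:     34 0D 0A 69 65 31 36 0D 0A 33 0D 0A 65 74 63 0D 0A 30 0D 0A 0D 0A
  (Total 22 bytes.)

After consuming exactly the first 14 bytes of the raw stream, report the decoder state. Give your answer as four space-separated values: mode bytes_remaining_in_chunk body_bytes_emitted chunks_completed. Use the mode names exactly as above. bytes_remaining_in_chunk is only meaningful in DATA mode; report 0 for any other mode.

Byte 0 = '4': mode=SIZE remaining=0 emitted=0 chunks_done=0
Byte 1 = 0x0D: mode=SIZE_CR remaining=0 emitted=0 chunks_done=0
Byte 2 = 0x0A: mode=DATA remaining=4 emitted=0 chunks_done=0
Byte 3 = 'i': mode=DATA remaining=3 emitted=1 chunks_done=0
Byte 4 = 'e': mode=DATA remaining=2 emitted=2 chunks_done=0
Byte 5 = '1': mode=DATA remaining=1 emitted=3 chunks_done=0
Byte 6 = '6': mode=DATA_DONE remaining=0 emitted=4 chunks_done=0
Byte 7 = 0x0D: mode=DATA_CR remaining=0 emitted=4 chunks_done=0
Byte 8 = 0x0A: mode=SIZE remaining=0 emitted=4 chunks_done=1
Byte 9 = '3': mode=SIZE remaining=0 emitted=4 chunks_done=1
Byte 10 = 0x0D: mode=SIZE_CR remaining=0 emitted=4 chunks_done=1
Byte 11 = 0x0A: mode=DATA remaining=3 emitted=4 chunks_done=1
Byte 12 = 'e': mode=DATA remaining=2 emitted=5 chunks_done=1
Byte 13 = 't': mode=DATA remaining=1 emitted=6 chunks_done=1

Answer: DATA 1 6 1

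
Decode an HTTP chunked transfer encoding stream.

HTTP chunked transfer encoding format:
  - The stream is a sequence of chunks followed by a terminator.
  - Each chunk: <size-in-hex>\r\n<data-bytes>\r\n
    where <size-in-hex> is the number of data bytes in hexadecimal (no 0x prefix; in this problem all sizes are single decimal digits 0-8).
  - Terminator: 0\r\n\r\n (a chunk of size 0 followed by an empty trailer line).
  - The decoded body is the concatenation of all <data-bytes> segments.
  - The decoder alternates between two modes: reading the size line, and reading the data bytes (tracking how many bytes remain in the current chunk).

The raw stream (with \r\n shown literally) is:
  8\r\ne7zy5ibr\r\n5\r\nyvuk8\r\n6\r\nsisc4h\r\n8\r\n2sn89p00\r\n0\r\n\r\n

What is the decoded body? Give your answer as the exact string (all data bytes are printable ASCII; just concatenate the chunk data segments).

Chunk 1: stream[0..1]='8' size=0x8=8, data at stream[3..11]='e7zy5ibr' -> body[0..8], body so far='e7zy5ibr'
Chunk 2: stream[13..14]='5' size=0x5=5, data at stream[16..21]='yvuk8' -> body[8..13], body so far='e7zy5ibryvuk8'
Chunk 3: stream[23..24]='6' size=0x6=6, data at stream[26..32]='sisc4h' -> body[13..19], body so far='e7zy5ibryvuk8sisc4h'
Chunk 4: stream[34..35]='8' size=0x8=8, data at stream[37..45]='2sn89p00' -> body[19..27], body so far='e7zy5ibryvuk8sisc4h2sn89p00'
Chunk 5: stream[47..48]='0' size=0 (terminator). Final body='e7zy5ibryvuk8sisc4h2sn89p00' (27 bytes)

Answer: e7zy5ibryvuk8sisc4h2sn89p00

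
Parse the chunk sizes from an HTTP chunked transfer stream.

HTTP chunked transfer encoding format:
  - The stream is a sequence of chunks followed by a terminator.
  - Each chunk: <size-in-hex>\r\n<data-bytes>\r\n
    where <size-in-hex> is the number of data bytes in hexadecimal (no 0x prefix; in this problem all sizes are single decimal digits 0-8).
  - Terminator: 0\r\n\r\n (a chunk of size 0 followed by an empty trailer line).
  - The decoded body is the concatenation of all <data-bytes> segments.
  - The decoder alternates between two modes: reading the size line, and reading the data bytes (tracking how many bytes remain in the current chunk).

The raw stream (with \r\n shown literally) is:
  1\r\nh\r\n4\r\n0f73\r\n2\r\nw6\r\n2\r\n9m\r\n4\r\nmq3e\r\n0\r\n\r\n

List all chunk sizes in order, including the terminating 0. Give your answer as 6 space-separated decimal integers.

Answer: 1 4 2 2 4 0

Derivation:
Chunk 1: stream[0..1]='1' size=0x1=1, data at stream[3..4]='h' -> body[0..1], body so far='h'
Chunk 2: stream[6..7]='4' size=0x4=4, data at stream[9..13]='0f73' -> body[1..5], body so far='h0f73'
Chunk 3: stream[15..16]='2' size=0x2=2, data at stream[18..20]='w6' -> body[5..7], body so far='h0f73w6'
Chunk 4: stream[22..23]='2' size=0x2=2, data at stream[25..27]='9m' -> body[7..9], body so far='h0f73w69m'
Chunk 5: stream[29..30]='4' size=0x4=4, data at stream[32..36]='mq3e' -> body[9..13], body so far='h0f73w69mmq3e'
Chunk 6: stream[38..39]='0' size=0 (terminator). Final body='h0f73w69mmq3e' (13 bytes)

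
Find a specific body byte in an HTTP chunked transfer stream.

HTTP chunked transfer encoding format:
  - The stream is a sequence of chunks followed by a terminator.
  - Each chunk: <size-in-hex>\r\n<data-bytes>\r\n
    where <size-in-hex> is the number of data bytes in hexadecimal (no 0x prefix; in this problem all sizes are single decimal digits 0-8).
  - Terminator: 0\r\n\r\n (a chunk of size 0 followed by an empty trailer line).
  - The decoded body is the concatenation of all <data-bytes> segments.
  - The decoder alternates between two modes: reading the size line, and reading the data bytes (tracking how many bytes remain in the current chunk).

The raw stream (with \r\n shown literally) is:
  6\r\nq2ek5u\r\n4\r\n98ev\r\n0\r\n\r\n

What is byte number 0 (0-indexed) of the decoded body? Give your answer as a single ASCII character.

Chunk 1: stream[0..1]='6' size=0x6=6, data at stream[3..9]='q2ek5u' -> body[0..6], body so far='q2ek5u'
Chunk 2: stream[11..12]='4' size=0x4=4, data at stream[14..18]='98ev' -> body[6..10], body so far='q2ek5u98ev'
Chunk 3: stream[20..21]='0' size=0 (terminator). Final body='q2ek5u98ev' (10 bytes)
Body byte 0 = 'q'

Answer: q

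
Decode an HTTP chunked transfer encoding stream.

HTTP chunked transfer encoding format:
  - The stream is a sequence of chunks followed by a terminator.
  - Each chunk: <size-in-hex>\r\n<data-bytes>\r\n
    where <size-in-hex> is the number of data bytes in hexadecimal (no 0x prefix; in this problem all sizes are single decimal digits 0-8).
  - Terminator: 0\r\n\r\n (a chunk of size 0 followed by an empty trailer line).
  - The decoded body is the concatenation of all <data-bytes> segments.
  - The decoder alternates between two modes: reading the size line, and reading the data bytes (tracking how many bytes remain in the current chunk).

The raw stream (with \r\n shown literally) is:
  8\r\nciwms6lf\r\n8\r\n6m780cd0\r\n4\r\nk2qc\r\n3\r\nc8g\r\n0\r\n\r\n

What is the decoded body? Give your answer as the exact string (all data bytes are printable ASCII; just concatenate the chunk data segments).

Answer: ciwms6lf6m780cd0k2qcc8g

Derivation:
Chunk 1: stream[0..1]='8' size=0x8=8, data at stream[3..11]='ciwms6lf' -> body[0..8], body so far='ciwms6lf'
Chunk 2: stream[13..14]='8' size=0x8=8, data at stream[16..24]='6m780cd0' -> body[8..16], body so far='ciwms6lf6m780cd0'
Chunk 3: stream[26..27]='4' size=0x4=4, data at stream[29..33]='k2qc' -> body[16..20], body so far='ciwms6lf6m780cd0k2qc'
Chunk 4: stream[35..36]='3' size=0x3=3, data at stream[38..41]='c8g' -> body[20..23], body so far='ciwms6lf6m780cd0k2qcc8g'
Chunk 5: stream[43..44]='0' size=0 (terminator). Final body='ciwms6lf6m780cd0k2qcc8g' (23 bytes)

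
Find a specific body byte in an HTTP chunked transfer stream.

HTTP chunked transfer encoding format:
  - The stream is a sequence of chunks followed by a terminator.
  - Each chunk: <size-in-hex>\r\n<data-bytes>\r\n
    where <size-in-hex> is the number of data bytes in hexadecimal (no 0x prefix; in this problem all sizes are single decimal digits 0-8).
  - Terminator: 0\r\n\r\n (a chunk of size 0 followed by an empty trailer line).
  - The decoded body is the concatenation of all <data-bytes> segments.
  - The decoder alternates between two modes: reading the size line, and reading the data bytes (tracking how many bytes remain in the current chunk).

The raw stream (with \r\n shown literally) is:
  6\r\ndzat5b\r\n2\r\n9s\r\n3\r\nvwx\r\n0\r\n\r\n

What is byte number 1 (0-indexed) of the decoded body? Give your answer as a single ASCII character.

Chunk 1: stream[0..1]='6' size=0x6=6, data at stream[3..9]='dzat5b' -> body[0..6], body so far='dzat5b'
Chunk 2: stream[11..12]='2' size=0x2=2, data at stream[14..16]='9s' -> body[6..8], body so far='dzat5b9s'
Chunk 3: stream[18..19]='3' size=0x3=3, data at stream[21..24]='vwx' -> body[8..11], body so far='dzat5b9svwx'
Chunk 4: stream[26..27]='0' size=0 (terminator). Final body='dzat5b9svwx' (11 bytes)
Body byte 1 = 'z'

Answer: z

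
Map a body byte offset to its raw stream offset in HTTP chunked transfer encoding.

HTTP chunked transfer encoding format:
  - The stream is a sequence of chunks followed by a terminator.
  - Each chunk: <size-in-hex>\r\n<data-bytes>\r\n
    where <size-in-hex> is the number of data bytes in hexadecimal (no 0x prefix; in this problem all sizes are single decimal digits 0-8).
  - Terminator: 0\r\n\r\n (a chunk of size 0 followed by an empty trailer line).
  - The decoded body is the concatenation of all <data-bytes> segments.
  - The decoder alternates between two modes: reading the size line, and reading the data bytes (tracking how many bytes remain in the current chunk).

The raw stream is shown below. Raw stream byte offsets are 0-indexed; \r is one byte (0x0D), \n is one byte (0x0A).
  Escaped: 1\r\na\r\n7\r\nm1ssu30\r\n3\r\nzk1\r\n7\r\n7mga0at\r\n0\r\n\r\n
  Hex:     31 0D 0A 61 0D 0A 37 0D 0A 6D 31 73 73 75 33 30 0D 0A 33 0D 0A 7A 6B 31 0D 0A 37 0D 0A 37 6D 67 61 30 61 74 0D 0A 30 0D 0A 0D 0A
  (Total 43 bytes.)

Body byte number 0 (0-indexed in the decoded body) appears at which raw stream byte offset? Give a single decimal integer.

Answer: 3

Derivation:
Chunk 1: stream[0..1]='1' size=0x1=1, data at stream[3..4]='a' -> body[0..1], body so far='a'
Chunk 2: stream[6..7]='7' size=0x7=7, data at stream[9..16]='m1ssu30' -> body[1..8], body so far='am1ssu30'
Chunk 3: stream[18..19]='3' size=0x3=3, data at stream[21..24]='zk1' -> body[8..11], body so far='am1ssu30zk1'
Chunk 4: stream[26..27]='7' size=0x7=7, data at stream[29..36]='7mga0at' -> body[11..18], body so far='am1ssu30zk17mga0at'
Chunk 5: stream[38..39]='0' size=0 (terminator). Final body='am1ssu30zk17mga0at' (18 bytes)
Body byte 0 at stream offset 3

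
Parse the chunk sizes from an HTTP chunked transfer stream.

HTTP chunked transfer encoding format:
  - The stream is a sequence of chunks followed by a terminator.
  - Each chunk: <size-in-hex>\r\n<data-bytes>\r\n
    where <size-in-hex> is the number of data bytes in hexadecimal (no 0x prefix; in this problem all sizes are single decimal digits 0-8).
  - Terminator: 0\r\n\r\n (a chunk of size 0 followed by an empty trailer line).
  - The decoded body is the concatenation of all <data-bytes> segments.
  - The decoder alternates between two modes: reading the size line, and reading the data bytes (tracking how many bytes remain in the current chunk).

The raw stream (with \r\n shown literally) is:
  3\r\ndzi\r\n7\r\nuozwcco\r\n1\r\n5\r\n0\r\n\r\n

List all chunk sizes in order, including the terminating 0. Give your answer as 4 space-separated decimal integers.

Answer: 3 7 1 0

Derivation:
Chunk 1: stream[0..1]='3' size=0x3=3, data at stream[3..6]='dzi' -> body[0..3], body so far='dzi'
Chunk 2: stream[8..9]='7' size=0x7=7, data at stream[11..18]='uozwcco' -> body[3..10], body so far='dziuozwcco'
Chunk 3: stream[20..21]='1' size=0x1=1, data at stream[23..24]='5' -> body[10..11], body so far='dziuozwcco5'
Chunk 4: stream[26..27]='0' size=0 (terminator). Final body='dziuozwcco5' (11 bytes)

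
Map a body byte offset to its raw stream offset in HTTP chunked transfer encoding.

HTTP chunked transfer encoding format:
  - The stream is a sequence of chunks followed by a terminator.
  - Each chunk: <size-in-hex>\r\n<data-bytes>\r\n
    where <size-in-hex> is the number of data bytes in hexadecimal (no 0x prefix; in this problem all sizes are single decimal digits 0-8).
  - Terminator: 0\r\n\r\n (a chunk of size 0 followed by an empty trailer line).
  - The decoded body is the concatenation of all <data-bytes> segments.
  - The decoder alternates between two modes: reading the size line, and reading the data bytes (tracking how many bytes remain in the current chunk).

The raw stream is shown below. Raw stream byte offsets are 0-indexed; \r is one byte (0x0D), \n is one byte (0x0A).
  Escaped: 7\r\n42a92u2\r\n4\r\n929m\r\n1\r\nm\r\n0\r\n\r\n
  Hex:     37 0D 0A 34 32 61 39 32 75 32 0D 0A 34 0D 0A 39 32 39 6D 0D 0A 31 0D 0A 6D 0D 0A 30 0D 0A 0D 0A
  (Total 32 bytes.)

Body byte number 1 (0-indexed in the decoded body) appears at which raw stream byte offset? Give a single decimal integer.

Answer: 4

Derivation:
Chunk 1: stream[0..1]='7' size=0x7=7, data at stream[3..10]='42a92u2' -> body[0..7], body so far='42a92u2'
Chunk 2: stream[12..13]='4' size=0x4=4, data at stream[15..19]='929m' -> body[7..11], body so far='42a92u2929m'
Chunk 3: stream[21..22]='1' size=0x1=1, data at stream[24..25]='m' -> body[11..12], body so far='42a92u2929mm'
Chunk 4: stream[27..28]='0' size=0 (terminator). Final body='42a92u2929mm' (12 bytes)
Body byte 1 at stream offset 4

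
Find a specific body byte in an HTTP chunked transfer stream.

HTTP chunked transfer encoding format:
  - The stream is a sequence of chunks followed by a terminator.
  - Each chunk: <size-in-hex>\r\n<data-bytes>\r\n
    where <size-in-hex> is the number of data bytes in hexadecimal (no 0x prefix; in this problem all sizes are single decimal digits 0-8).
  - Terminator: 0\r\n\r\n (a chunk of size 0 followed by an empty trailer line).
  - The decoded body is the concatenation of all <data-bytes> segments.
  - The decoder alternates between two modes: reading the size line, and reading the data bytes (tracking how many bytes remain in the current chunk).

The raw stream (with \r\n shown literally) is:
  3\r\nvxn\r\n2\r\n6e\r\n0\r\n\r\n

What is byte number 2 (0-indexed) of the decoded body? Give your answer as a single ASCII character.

Answer: n

Derivation:
Chunk 1: stream[0..1]='3' size=0x3=3, data at stream[3..6]='vxn' -> body[0..3], body so far='vxn'
Chunk 2: stream[8..9]='2' size=0x2=2, data at stream[11..13]='6e' -> body[3..5], body so far='vxn6e'
Chunk 3: stream[15..16]='0' size=0 (terminator). Final body='vxn6e' (5 bytes)
Body byte 2 = 'n'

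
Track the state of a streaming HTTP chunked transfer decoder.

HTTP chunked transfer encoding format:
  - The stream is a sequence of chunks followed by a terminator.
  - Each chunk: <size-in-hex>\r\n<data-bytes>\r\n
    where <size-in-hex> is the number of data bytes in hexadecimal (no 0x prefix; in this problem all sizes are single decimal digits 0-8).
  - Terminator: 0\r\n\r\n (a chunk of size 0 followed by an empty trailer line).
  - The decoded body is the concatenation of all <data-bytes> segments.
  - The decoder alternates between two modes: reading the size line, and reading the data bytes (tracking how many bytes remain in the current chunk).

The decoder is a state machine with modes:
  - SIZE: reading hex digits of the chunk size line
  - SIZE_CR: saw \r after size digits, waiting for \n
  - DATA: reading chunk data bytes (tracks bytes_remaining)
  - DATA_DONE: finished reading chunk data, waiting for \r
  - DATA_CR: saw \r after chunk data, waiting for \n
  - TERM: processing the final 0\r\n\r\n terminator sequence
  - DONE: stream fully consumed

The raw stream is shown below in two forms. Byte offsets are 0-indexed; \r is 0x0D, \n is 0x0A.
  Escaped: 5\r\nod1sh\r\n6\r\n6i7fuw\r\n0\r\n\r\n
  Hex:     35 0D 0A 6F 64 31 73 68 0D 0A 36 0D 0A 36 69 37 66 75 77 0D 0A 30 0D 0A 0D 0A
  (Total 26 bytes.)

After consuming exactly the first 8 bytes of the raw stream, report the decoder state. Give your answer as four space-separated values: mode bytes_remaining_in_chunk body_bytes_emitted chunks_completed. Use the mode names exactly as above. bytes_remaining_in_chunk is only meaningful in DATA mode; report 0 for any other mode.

Byte 0 = '5': mode=SIZE remaining=0 emitted=0 chunks_done=0
Byte 1 = 0x0D: mode=SIZE_CR remaining=0 emitted=0 chunks_done=0
Byte 2 = 0x0A: mode=DATA remaining=5 emitted=0 chunks_done=0
Byte 3 = 'o': mode=DATA remaining=4 emitted=1 chunks_done=0
Byte 4 = 'd': mode=DATA remaining=3 emitted=2 chunks_done=0
Byte 5 = '1': mode=DATA remaining=2 emitted=3 chunks_done=0
Byte 6 = 's': mode=DATA remaining=1 emitted=4 chunks_done=0
Byte 7 = 'h': mode=DATA_DONE remaining=0 emitted=5 chunks_done=0

Answer: DATA_DONE 0 5 0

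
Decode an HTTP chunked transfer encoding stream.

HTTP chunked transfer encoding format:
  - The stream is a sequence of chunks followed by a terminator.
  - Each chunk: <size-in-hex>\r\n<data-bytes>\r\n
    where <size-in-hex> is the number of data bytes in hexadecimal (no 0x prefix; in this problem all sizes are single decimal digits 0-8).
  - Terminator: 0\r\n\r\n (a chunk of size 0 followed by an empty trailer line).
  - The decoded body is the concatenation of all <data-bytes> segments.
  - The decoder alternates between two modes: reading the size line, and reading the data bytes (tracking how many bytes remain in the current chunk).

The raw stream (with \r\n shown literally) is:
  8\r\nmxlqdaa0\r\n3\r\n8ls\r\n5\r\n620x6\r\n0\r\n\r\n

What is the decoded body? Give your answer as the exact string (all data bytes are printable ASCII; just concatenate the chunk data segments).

Answer: mxlqdaa08ls620x6

Derivation:
Chunk 1: stream[0..1]='8' size=0x8=8, data at stream[3..11]='mxlqdaa0' -> body[0..8], body so far='mxlqdaa0'
Chunk 2: stream[13..14]='3' size=0x3=3, data at stream[16..19]='8ls' -> body[8..11], body so far='mxlqdaa08ls'
Chunk 3: stream[21..22]='5' size=0x5=5, data at stream[24..29]='620x6' -> body[11..16], body so far='mxlqdaa08ls620x6'
Chunk 4: stream[31..32]='0' size=0 (terminator). Final body='mxlqdaa08ls620x6' (16 bytes)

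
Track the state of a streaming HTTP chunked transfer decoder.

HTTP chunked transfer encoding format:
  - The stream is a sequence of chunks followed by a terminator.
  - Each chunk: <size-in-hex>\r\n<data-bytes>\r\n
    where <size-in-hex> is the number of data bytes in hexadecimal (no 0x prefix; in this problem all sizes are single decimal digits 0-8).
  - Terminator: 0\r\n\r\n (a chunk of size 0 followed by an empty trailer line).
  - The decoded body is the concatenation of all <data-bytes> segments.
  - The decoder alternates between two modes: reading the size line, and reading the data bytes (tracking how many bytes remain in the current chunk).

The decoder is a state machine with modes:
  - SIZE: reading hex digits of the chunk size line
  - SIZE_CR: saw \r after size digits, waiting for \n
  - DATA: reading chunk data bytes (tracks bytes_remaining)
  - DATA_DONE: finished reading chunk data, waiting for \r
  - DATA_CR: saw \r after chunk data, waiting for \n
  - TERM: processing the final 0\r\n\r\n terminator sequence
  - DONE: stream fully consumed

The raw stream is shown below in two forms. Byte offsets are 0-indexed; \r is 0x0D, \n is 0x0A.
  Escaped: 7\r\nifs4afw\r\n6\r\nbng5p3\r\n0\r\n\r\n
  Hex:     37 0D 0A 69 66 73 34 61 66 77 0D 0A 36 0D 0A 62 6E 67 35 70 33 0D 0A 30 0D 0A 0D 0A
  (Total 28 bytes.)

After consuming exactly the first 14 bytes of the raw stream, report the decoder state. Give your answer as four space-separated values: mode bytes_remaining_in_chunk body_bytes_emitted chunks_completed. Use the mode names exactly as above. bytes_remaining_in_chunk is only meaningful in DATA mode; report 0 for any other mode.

Byte 0 = '7': mode=SIZE remaining=0 emitted=0 chunks_done=0
Byte 1 = 0x0D: mode=SIZE_CR remaining=0 emitted=0 chunks_done=0
Byte 2 = 0x0A: mode=DATA remaining=7 emitted=0 chunks_done=0
Byte 3 = 'i': mode=DATA remaining=6 emitted=1 chunks_done=0
Byte 4 = 'f': mode=DATA remaining=5 emitted=2 chunks_done=0
Byte 5 = 's': mode=DATA remaining=4 emitted=3 chunks_done=0
Byte 6 = '4': mode=DATA remaining=3 emitted=4 chunks_done=0
Byte 7 = 'a': mode=DATA remaining=2 emitted=5 chunks_done=0
Byte 8 = 'f': mode=DATA remaining=1 emitted=6 chunks_done=0
Byte 9 = 'w': mode=DATA_DONE remaining=0 emitted=7 chunks_done=0
Byte 10 = 0x0D: mode=DATA_CR remaining=0 emitted=7 chunks_done=0
Byte 11 = 0x0A: mode=SIZE remaining=0 emitted=7 chunks_done=1
Byte 12 = '6': mode=SIZE remaining=0 emitted=7 chunks_done=1
Byte 13 = 0x0D: mode=SIZE_CR remaining=0 emitted=7 chunks_done=1

Answer: SIZE_CR 0 7 1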